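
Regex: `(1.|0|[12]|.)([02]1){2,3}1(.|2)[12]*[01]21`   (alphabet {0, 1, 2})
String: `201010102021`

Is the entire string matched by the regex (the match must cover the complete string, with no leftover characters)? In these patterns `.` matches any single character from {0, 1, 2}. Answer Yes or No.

No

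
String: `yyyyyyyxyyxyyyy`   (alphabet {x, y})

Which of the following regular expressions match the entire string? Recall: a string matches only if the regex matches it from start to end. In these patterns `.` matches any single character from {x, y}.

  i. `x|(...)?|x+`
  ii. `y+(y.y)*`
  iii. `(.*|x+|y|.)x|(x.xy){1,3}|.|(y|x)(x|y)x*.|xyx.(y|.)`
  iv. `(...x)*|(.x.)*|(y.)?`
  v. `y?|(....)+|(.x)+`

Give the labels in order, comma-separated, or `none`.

ii

i → no match
ii → match
iii → no match
iv → no match
v → no match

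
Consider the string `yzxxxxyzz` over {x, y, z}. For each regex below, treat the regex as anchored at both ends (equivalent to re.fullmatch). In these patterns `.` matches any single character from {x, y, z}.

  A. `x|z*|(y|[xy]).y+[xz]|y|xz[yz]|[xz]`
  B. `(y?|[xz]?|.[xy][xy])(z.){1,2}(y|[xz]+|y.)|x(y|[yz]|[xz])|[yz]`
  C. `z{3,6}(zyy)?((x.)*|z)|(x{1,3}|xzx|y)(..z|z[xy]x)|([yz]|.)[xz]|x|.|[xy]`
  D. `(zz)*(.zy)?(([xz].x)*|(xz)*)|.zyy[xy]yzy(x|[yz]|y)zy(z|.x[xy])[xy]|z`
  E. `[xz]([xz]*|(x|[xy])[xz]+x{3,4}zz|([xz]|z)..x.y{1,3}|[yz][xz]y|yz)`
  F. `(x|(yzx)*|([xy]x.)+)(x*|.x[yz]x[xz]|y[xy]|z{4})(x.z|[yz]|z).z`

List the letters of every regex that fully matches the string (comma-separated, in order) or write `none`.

A → no match
B → no match
C → no match
D → no match
E → no match
F → match

F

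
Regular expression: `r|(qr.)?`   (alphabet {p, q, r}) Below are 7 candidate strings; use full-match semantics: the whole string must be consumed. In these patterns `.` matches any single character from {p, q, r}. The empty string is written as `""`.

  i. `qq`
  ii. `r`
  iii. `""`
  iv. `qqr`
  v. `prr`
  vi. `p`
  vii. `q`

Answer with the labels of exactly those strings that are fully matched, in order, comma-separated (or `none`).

ii, iii

i → no match
ii → match
iii → match
iv → no match
v → no match
vi → no match
vii → no match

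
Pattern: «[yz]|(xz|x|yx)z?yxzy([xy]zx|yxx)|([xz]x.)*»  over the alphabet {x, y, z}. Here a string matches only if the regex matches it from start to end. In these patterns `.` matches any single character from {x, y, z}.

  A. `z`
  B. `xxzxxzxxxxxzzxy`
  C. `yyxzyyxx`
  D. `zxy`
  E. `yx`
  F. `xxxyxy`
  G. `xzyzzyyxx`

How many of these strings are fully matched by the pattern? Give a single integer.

A → match
B → match
C → no match
D → match
E → no match
F → no match
G → no match
Total matched: 3

3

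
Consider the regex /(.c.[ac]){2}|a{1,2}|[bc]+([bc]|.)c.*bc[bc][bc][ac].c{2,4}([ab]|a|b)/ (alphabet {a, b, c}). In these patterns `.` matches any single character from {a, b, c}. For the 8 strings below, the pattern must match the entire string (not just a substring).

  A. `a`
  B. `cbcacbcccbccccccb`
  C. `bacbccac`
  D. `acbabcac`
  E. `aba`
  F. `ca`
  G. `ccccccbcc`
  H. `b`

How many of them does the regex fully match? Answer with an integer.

A → match
B → no match
C → no match
D → match
E → no match
F → no match
G → no match
H → no match
Total matched: 2

2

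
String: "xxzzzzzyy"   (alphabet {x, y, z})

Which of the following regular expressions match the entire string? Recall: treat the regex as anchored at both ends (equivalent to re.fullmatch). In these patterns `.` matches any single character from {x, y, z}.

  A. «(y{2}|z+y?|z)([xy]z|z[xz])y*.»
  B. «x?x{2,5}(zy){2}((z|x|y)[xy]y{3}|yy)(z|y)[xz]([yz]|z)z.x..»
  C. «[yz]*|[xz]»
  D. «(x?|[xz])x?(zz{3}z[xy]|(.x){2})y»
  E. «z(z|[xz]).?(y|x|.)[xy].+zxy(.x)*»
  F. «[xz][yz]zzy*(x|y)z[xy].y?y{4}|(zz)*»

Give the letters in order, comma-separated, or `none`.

A → no match
B → no match
C → no match
D → match
E → no match — must start with "z"
F → no match

D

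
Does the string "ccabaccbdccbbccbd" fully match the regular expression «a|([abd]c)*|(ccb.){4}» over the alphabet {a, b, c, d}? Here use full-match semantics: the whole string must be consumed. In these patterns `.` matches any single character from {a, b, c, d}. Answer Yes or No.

No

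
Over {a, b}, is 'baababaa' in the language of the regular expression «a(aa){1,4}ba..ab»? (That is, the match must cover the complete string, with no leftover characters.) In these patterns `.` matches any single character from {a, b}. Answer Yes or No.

Every match must start with 'aaa', but 'baababaa' does not.

No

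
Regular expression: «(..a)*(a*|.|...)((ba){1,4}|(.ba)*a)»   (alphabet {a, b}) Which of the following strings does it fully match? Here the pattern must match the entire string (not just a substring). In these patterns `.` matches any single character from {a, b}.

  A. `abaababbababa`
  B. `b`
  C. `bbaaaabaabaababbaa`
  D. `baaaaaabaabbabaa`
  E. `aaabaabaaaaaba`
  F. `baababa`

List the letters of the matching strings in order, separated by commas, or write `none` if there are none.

A, C, D, E, F

A → match
B → no match
C → match
D → match
E → match
F → match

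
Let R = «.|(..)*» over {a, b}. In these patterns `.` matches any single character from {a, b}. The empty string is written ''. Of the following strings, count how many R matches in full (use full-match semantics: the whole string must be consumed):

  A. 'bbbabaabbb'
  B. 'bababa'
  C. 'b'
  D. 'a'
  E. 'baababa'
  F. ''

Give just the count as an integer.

5

A. 'bbbabaabbb' → match
B. 'bababa' → match
C. 'b' → match
D. 'a' → match
E. 'baababa' → no match
F. '' → match
Total matched: 5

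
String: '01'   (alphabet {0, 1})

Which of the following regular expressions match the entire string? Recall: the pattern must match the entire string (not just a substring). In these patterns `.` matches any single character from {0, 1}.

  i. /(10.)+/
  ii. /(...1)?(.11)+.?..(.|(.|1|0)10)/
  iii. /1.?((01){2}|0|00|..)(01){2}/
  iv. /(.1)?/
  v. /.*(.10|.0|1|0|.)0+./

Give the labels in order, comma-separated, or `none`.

iv

i → no match — must start with '10'
ii → no match
iii → no match — must start with '1'
iv → match
v → no match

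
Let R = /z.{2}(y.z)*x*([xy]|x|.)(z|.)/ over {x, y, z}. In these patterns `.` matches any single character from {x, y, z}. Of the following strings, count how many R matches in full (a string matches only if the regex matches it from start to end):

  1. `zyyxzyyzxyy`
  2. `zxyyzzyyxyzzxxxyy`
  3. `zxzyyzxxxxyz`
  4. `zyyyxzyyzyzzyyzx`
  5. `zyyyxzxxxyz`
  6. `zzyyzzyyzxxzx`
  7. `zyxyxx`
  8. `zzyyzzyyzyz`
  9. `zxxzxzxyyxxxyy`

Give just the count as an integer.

1. `zyyxzyyzxyy` → no match
2 → no match
3. `zxzyyzxxxxyz` → match
4 → no match
5. `zyyyxzxxxyz` → match
6 → match
7. `zyxyxx` → no match
8. `zzyyzzyyzyz` → match
9 → no match
Total matched: 4

4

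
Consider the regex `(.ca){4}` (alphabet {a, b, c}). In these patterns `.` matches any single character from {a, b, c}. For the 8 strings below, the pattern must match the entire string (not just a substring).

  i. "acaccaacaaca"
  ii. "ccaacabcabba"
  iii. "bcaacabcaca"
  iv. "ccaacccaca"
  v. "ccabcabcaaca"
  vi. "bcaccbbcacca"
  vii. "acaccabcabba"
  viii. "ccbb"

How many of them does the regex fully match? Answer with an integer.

i. "acaccaacaaca" → match
ii. "ccaacabcabba" → no match — must end with "ca"
iii. "bcaacabcaca" → no match
iv. "ccaacccaca" → no match
v. "ccabcabcaaca" → match
vi. "bcaccbbcacca" → no match
vii. "acaccabcabba" → no match — must end with "ca"
viii. "ccbb" → no match — must end with "ca"
Total matched: 2

2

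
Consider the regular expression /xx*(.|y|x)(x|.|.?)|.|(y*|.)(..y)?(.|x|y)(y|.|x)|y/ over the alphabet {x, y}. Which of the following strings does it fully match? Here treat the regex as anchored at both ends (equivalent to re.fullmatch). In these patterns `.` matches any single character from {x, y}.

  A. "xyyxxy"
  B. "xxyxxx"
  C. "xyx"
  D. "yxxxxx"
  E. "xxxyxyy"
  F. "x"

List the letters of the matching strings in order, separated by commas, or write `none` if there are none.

A → no match
B → no match
C → match
D → no match
E → no match
F → match

C, F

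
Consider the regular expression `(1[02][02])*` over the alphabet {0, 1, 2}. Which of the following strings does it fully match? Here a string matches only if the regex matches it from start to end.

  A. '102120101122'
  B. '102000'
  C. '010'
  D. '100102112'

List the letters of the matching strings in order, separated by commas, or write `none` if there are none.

A → no match
B → no match
C → no match
D → no match

none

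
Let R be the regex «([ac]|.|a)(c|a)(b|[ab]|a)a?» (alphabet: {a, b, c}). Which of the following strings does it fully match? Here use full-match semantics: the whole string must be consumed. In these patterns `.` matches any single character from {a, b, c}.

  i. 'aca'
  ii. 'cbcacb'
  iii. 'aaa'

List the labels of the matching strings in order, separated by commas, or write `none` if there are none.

i, iii

i → match
ii → no match
iii → match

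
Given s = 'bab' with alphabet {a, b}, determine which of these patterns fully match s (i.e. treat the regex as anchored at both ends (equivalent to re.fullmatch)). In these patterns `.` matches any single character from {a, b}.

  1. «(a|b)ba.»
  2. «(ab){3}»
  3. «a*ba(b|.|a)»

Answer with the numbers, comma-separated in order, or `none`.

3

1 → no match
2 → no match — must start with 'ab'
3 → match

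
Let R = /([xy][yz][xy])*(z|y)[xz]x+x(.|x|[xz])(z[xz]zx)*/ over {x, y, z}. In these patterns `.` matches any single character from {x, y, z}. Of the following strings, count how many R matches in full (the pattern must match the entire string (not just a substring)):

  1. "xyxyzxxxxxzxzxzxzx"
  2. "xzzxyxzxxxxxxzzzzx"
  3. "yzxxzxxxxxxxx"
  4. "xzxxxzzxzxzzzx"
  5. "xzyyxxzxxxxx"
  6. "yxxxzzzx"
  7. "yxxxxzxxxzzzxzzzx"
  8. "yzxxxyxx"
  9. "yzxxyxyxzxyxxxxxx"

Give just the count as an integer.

1 → match
2 → no match
3 → no match
4 → no match
5. "xzyyxxzxxxxx" → no match
6. "yxxxzzzx" → no match
7 → no match
8. "yzxxxyxx" → no match
9 → no match
Total matched: 1

1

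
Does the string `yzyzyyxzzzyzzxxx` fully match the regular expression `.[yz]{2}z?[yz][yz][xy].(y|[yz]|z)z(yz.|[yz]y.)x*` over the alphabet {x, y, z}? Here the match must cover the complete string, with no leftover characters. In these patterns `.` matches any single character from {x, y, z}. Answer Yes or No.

Yes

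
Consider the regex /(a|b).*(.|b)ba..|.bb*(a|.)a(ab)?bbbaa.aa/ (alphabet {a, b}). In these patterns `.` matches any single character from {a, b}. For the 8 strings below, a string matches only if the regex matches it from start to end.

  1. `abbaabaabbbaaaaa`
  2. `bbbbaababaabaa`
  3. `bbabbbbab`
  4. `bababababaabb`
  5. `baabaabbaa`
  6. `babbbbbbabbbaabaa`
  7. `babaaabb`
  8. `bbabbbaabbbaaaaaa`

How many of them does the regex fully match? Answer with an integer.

1 → no match
2 → no match
3 → no match
4 → no match
5 → no match
6 → no match
7 → no match
8 → no match
Total matched: 0

0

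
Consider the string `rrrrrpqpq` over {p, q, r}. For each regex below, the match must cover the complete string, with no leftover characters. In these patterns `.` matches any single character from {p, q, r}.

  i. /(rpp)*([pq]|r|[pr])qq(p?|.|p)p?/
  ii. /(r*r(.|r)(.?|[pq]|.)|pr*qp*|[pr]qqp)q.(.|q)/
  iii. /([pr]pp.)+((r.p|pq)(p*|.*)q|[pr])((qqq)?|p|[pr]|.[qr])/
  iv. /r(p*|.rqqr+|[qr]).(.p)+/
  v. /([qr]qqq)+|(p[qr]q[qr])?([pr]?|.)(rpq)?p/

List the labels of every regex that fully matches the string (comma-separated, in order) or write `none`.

i → no match
ii → match
iii → no match
iv → no match — must end with `p`
v → no match

ii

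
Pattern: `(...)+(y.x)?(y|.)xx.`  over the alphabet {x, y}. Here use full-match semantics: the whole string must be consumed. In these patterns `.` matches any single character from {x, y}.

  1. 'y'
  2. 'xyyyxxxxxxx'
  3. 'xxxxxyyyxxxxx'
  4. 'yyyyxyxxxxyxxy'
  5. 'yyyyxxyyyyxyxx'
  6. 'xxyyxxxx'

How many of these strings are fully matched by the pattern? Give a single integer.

1. 'y' → no match
2. 'xyyyxxxxxxx' → no match
3 → match
4 → no match
5 → no match
6. 'xxyyxxxx' → no match
Total matched: 1

1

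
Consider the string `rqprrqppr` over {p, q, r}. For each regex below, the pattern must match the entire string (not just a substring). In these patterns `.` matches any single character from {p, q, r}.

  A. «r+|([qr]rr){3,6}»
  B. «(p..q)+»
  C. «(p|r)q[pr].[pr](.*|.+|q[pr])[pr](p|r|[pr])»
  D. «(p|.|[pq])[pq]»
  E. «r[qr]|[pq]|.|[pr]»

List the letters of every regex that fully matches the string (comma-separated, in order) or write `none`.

A → no match
B → no match — must start with `p`
C → match
D → no match
E → no match

C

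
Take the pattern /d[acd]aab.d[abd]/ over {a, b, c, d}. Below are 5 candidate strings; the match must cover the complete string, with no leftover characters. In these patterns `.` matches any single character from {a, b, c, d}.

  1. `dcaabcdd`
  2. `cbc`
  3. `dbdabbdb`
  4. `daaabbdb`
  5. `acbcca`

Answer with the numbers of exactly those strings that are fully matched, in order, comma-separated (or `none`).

1, 4

1 → match
2 → no match — must start with `d`
3 → no match
4 → match
5 → no match — must start with `d`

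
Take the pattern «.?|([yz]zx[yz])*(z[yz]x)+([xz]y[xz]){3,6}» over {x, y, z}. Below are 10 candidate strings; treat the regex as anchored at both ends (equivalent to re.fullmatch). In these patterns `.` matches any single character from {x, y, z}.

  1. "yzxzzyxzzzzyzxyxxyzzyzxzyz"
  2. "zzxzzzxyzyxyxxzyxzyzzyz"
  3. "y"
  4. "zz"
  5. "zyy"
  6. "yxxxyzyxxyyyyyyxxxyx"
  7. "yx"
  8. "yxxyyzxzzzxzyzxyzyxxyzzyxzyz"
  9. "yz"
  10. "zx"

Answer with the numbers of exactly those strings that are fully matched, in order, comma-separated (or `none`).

1 → no match
2 → no match
3 → match
4 → no match
5 → no match
6 → no match
7 → no match
8 → no match
9 → no match
10 → no match

3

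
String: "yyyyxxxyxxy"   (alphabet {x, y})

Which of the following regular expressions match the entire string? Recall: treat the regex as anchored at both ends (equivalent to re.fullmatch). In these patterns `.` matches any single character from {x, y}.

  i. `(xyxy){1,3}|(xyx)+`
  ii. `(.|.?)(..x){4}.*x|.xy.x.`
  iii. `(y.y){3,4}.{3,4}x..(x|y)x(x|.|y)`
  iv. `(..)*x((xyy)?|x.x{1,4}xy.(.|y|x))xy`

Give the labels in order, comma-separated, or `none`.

i → no match
ii → no match
iii → no match
iv → match

iv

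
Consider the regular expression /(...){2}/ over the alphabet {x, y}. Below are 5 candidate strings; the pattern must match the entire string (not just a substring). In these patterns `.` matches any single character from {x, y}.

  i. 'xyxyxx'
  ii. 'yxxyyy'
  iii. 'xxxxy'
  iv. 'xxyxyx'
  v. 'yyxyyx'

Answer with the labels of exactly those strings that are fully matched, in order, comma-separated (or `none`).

i, ii, iv, v

i → match
ii → match
iii → no match
iv → match
v → match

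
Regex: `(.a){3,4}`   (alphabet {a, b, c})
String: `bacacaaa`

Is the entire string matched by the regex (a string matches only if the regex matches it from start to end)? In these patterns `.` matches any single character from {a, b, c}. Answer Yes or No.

Yes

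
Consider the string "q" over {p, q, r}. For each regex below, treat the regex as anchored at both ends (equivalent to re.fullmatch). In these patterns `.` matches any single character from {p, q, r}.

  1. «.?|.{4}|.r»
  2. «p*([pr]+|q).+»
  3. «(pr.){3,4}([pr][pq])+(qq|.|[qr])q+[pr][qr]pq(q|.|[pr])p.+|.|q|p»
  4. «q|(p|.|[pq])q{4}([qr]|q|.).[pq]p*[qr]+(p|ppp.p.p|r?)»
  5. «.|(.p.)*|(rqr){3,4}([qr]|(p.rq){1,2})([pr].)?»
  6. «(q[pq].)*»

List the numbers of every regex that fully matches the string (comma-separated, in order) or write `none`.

1 → match
2 → no match
3 → match
4 → match
5 → match
6 → no match

1, 3, 4, 5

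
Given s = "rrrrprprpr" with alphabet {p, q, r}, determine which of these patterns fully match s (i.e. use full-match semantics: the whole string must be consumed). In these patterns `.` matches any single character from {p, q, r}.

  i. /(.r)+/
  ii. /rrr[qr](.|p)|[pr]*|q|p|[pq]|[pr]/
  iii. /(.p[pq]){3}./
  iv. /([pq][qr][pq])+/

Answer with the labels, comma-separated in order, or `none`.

i, ii

i → match
ii → match
iii → no match
iv → no match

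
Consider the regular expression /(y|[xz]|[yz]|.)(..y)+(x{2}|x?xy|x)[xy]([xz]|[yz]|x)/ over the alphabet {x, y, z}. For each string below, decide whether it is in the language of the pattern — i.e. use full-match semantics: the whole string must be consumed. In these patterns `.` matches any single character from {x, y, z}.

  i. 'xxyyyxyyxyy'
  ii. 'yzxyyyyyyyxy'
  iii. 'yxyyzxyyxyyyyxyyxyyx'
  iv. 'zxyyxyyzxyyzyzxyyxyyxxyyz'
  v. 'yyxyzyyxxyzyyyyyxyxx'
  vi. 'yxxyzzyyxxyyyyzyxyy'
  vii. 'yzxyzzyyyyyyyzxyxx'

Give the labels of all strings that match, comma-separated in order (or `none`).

i → no match
ii → no match
iii → match
iv → no match
v → match
vi → no match
vii → no match

iii, v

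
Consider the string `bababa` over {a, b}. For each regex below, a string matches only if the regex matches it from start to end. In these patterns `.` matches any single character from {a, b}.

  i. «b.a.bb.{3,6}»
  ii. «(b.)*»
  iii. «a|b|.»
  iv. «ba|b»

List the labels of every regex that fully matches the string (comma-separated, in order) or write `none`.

i → no match
ii → match
iii → no match
iv → no match

ii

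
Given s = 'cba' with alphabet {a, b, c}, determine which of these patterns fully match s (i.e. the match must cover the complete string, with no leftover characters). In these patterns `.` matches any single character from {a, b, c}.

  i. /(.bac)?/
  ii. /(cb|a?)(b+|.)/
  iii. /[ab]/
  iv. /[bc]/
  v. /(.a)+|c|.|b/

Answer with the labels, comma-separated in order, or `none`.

i → no match
ii → match
iii → no match
iv → no match
v → no match

ii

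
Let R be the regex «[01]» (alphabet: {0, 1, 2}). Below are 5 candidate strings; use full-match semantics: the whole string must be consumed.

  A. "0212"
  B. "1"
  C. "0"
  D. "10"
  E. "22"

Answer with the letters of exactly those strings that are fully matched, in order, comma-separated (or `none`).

B, C

A → no match
B → match
C → match
D → no match
E → no match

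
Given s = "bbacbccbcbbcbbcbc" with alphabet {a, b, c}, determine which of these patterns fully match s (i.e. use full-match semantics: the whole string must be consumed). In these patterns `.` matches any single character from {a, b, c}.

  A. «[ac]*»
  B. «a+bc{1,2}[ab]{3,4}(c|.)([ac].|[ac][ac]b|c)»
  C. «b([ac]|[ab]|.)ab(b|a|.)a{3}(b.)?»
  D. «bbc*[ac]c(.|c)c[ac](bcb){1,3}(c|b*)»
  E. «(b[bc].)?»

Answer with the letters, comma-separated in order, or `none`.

A → no match
B → no match — must start with "a"
C → no match
D → match
E → no match

D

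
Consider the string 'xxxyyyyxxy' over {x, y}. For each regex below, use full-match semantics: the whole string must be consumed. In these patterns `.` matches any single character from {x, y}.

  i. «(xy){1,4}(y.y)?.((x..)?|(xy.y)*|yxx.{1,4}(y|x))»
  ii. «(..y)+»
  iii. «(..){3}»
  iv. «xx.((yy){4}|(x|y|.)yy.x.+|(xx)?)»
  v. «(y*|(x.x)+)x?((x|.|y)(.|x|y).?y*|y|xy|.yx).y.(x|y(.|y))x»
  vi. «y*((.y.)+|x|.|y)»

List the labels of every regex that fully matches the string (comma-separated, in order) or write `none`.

iv

i → no match — must start with 'xy'
ii → no match
iii → no match
iv → match
v → no match — must end with 'x'
vi → no match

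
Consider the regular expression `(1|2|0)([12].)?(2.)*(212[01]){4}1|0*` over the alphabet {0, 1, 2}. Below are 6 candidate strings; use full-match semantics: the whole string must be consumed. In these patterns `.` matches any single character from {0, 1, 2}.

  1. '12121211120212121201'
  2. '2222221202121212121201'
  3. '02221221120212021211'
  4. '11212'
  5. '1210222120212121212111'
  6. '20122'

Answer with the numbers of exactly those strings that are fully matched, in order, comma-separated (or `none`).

1 → no match
2 → match
3 → no match
4 → no match
5 → no match
6 → no match

2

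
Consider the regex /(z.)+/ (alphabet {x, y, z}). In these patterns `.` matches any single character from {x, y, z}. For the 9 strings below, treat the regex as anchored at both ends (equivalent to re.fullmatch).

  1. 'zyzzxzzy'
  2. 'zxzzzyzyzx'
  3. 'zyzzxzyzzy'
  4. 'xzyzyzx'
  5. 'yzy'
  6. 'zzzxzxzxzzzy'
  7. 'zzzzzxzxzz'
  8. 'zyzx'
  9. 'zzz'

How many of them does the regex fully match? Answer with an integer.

4

1 → no match
2 → match
3 → no match
4 → no match — must start with 'z'
5 → no match — must start with 'z'
6 → match
7 → match
8 → match
9 → no match
Total matched: 4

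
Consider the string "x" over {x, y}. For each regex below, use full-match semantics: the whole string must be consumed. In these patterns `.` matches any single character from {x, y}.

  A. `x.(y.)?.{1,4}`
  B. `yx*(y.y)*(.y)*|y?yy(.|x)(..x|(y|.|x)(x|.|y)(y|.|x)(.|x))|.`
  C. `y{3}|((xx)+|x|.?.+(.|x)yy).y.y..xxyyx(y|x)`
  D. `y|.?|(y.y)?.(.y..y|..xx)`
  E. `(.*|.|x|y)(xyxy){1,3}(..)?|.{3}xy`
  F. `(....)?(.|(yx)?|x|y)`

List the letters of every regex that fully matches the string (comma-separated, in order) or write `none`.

B, D, F

A → no match
B → match
C → no match
D → match
E → no match
F → match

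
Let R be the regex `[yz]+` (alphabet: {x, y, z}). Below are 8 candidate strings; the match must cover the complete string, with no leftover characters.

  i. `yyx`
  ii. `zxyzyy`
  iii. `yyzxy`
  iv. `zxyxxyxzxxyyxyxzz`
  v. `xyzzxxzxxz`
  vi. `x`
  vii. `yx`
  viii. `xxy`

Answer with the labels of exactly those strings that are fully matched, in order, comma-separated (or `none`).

none

i → no match
ii → no match
iii → no match
iv → no match
v → no match
vi → no match
vii → no match
viii → no match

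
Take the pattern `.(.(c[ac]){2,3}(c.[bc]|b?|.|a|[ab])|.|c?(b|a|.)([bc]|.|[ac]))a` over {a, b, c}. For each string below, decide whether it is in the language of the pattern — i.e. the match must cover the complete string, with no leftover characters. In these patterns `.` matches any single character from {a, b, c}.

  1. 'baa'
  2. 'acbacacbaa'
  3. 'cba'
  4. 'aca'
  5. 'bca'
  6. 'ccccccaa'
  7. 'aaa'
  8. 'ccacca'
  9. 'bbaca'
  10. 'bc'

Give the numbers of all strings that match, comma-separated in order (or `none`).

1 → match
2 → no match
3 → match
4 → match
5 → match
6 → match
7 → match
8 → no match
9 → no match
10 → no match — must end with 'a'

1, 3, 4, 5, 6, 7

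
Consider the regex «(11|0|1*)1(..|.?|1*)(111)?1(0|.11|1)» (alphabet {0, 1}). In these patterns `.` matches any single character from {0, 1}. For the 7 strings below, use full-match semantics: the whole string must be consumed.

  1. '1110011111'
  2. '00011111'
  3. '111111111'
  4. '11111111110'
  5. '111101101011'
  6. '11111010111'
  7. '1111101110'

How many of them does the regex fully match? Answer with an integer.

3

1 → match
2 → no match
3 → match
4 → match
5 → no match
6 → no match
7 → no match
Total matched: 3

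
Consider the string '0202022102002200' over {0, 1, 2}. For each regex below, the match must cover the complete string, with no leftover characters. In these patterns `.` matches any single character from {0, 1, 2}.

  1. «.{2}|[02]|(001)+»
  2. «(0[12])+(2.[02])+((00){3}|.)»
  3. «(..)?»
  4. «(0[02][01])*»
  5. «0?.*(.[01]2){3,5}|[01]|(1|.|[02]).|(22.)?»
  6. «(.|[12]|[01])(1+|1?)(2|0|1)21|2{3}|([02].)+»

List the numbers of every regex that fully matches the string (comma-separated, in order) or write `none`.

2, 6

1 → no match
2 → match
3 → no match
4 → no match
5 → no match
6 → match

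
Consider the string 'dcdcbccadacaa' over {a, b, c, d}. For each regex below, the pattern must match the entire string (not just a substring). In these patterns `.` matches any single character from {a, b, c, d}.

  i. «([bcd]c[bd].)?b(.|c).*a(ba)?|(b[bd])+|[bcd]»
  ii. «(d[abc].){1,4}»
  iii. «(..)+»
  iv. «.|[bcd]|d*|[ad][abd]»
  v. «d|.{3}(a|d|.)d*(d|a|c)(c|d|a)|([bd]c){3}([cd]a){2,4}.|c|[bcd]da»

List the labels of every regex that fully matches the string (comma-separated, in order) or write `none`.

i, v

i → match
ii → no match
iii → no match
iv → no match
v → match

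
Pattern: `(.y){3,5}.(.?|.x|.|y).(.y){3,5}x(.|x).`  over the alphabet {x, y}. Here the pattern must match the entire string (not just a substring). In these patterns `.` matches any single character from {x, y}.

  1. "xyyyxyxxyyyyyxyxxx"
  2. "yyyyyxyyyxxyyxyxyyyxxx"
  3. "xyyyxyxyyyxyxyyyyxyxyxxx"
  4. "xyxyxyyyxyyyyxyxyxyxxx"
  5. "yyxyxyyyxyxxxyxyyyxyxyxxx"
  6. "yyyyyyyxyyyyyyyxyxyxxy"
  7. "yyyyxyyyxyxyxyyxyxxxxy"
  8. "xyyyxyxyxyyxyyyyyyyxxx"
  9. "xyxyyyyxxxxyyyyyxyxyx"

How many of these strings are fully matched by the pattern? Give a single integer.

1 → match
2 → no match
3 → match
4 → match
5 → match
6 → match
7 → no match
8 → match
9 → match
Total matched: 7

7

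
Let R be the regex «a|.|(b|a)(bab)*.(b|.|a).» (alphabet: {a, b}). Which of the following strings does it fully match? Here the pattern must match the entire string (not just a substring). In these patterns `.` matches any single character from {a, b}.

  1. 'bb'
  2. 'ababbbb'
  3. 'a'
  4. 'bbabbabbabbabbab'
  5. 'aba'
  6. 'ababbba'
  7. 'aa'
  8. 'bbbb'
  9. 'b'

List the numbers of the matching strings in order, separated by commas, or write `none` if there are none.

2, 3, 4, 6, 8, 9

1 → no match
2 → match
3 → match
4 → match
5 → no match
6 → match
7 → no match
8 → match
9 → match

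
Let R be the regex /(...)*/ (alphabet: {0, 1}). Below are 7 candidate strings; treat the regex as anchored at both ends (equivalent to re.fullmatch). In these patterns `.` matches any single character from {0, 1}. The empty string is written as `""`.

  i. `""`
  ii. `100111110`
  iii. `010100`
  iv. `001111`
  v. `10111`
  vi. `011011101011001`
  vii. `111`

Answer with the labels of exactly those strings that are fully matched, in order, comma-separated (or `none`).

i, ii, iii, iv, vi, vii

i → match
ii → match
iii → match
iv → match
v → no match
vi → match
vii → match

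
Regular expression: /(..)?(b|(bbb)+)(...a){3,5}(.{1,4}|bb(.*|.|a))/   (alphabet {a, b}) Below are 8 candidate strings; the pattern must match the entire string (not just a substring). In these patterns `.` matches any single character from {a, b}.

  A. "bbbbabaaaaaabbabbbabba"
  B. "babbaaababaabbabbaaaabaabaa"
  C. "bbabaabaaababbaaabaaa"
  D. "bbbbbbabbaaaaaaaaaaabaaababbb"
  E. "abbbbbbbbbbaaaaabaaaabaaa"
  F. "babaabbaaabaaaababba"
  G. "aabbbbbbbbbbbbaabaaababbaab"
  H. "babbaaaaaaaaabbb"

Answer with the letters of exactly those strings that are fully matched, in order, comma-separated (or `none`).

A → match
B → match
C → no match
D → match
E → match
F → match
G → match
H → match

A, B, D, E, F, G, H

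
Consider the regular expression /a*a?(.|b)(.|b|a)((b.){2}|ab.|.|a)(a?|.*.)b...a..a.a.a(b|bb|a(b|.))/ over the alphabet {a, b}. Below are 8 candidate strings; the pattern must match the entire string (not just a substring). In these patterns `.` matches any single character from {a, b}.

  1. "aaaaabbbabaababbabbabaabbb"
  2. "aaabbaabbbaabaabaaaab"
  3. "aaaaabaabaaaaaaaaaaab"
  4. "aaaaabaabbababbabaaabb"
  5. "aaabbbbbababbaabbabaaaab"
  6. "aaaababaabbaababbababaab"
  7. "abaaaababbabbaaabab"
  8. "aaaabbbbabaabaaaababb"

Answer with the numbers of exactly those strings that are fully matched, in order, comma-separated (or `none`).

1 → no match
2 → match
3 → match
4 → match
5 → no match
6 → match
7 → match
8 → match

2, 3, 4, 6, 7, 8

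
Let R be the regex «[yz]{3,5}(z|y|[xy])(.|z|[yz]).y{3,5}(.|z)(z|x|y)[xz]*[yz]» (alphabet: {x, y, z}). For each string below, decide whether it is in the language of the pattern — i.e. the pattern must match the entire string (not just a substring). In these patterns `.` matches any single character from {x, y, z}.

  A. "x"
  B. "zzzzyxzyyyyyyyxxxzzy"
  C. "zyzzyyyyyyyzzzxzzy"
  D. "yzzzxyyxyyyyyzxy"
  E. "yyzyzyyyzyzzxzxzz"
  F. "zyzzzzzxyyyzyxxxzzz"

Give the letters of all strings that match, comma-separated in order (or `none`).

B, C, F

A → no match
B → match
C → match
D → no match
E → no match
F → match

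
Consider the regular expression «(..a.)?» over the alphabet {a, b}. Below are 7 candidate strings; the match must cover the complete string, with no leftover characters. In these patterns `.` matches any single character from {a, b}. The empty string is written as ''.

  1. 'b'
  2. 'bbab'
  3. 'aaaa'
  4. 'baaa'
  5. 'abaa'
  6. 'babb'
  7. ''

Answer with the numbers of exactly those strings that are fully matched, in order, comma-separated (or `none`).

1 → no match
2 → match
3 → match
4 → match
5 → match
6 → no match
7 → match

2, 3, 4, 5, 7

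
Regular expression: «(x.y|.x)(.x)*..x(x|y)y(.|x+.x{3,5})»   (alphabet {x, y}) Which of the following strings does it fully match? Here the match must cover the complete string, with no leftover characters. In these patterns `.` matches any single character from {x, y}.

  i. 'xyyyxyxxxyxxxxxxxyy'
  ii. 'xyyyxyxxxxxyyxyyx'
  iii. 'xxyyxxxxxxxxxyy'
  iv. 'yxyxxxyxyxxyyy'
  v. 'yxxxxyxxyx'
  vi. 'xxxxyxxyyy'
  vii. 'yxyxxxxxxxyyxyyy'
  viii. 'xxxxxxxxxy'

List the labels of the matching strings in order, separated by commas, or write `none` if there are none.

i, ii, iii, iv, v, vi, vii

i → match
ii → match
iii → match
iv → match
v. 'yxxxxyxxyx' → match
vi. 'xxxxyxxyyy' → match
vii → match
viii. 'xxxxxxxxxy' → no match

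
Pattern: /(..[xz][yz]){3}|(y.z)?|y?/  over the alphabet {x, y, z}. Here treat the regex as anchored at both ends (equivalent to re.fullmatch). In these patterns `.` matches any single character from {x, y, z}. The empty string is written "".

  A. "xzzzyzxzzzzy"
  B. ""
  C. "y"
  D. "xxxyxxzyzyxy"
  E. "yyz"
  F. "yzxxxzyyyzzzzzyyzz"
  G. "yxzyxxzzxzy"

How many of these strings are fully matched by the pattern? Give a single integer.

A. "xzzzyzxzzzzy" → match
B. "" → match
C. "y" → match
D. "xxxyxxzyzyxy" → match
E. "yyz" → match
F → no match
G. "yxzyxxzzxzy" → no match
Total matched: 5

5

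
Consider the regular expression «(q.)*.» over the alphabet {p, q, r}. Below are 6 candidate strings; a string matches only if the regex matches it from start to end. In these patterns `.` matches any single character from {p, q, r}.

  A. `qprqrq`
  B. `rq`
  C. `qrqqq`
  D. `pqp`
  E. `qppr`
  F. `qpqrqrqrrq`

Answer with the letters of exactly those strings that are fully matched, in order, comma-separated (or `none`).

C

A → no match
B → no match
C → match
D → no match
E → no match
F → no match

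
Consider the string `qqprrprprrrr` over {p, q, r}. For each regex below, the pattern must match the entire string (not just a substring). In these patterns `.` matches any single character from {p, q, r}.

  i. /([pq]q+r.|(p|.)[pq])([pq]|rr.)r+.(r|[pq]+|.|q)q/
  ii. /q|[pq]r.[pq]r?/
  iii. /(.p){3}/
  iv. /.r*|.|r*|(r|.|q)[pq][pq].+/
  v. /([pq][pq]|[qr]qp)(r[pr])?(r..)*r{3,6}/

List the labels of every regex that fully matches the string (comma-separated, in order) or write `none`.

iv, v

i → no match — must end with `q`
ii → no match
iii → no match — must end with `p`
iv → match
v → match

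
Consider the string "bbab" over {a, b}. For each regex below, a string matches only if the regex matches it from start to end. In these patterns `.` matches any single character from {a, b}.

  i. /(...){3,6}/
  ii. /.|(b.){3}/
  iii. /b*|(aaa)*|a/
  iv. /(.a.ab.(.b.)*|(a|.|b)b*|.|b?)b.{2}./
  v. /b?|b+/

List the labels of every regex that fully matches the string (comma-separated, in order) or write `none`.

i → no match
ii → no match
iii → no match
iv → match
v → no match

iv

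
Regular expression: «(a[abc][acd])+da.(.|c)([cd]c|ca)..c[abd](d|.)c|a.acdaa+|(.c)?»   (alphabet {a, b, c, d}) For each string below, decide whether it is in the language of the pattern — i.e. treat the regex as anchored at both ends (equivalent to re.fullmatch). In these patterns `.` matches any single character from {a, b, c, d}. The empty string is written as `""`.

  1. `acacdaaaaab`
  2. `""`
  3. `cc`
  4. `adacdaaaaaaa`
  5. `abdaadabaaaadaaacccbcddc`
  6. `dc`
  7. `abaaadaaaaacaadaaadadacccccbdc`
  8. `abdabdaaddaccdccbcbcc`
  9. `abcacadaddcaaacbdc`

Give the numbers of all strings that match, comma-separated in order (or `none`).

1 → no match
2 → match
3 → match
4 → match
5 → match
6 → match
7 → match
8 → match
9 → match

2, 3, 4, 5, 6, 7, 8, 9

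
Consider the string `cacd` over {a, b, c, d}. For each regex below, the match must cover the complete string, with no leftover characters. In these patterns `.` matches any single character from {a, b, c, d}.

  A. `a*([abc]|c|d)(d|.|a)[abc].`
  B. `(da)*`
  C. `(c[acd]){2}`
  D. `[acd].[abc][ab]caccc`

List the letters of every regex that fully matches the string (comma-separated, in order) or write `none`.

A → match
B → no match
C → match
D → no match — must end with `caccc`

A, C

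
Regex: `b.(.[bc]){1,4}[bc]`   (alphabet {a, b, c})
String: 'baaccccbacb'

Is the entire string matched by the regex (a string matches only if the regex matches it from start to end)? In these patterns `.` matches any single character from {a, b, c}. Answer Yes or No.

Yes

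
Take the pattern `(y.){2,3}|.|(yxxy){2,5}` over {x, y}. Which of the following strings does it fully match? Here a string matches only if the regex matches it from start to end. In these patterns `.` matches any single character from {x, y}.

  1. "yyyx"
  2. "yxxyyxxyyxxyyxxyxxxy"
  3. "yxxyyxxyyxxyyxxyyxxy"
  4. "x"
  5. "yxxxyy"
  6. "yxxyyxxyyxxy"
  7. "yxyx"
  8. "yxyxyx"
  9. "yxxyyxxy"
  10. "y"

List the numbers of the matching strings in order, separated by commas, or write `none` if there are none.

1. "yyyx" → match
2 → no match
3 → match
4. "x" → match
5. "yxxxyy" → no match
6. "yxxyyxxyyxxy" → match
7. "yxyx" → match
8. "yxyxyx" → match
9. "yxxyyxxy" → match
10. "y" → match

1, 3, 4, 6, 7, 8, 9, 10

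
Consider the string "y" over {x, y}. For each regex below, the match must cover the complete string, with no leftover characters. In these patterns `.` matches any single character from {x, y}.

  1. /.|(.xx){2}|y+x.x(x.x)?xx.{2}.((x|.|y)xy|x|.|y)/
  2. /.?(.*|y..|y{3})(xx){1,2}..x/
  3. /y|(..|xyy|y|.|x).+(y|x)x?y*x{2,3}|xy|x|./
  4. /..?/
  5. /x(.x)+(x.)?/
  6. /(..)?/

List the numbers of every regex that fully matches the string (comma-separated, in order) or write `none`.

1 → match
2 → no match — must end with "x"
3 → match
4 → match
5 → no match — must start with "x"
6 → no match

1, 3, 4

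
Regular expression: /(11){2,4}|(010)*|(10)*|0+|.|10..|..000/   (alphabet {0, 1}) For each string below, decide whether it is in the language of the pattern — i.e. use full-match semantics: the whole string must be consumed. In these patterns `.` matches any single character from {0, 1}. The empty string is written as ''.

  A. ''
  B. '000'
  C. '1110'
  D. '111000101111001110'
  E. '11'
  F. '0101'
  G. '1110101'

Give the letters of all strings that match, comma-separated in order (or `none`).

A, B

A → match
B → match
C → no match
D → no match
E → no match
F → no match
G → no match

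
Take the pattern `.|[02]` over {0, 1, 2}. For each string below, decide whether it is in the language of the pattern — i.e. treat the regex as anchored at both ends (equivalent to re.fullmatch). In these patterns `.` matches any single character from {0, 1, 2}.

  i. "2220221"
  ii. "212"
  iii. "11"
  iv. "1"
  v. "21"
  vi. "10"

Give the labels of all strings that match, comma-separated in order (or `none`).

iv

i → no match
ii → no match
iii → no match
iv → match
v → no match
vi → no match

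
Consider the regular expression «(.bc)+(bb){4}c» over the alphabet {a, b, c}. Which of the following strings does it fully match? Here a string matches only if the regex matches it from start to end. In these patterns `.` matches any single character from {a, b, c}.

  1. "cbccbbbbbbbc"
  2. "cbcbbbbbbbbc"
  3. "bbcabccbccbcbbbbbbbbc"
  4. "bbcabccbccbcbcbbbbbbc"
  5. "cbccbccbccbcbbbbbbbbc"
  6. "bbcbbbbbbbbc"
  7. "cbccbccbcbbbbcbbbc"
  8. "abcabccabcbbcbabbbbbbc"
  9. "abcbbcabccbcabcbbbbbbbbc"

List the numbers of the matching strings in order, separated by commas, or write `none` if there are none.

1 → no match
2 → match
3 → match
4 → no match
5 → match
6 → match
7 → no match
8 → no match
9 → match

2, 3, 5, 6, 9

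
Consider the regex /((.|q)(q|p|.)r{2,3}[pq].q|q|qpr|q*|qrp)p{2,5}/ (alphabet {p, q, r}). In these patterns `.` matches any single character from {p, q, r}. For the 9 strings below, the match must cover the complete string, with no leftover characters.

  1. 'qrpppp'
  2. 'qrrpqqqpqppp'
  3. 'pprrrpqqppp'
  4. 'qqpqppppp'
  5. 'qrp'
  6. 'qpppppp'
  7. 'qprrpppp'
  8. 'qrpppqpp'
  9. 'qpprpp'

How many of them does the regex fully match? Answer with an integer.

1 → match
2 → no match
3 → match
4 → no match
5 → no match
6 → no match
7 → no match
8 → no match
9 → no match
Total matched: 2

2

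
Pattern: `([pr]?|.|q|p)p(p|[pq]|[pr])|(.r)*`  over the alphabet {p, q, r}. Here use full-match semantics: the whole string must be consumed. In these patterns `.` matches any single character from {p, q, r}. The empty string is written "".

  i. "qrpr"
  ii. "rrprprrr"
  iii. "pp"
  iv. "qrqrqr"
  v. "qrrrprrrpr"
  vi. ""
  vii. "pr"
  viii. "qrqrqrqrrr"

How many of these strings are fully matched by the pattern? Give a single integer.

i → match
ii → match
iii → match
iv → match
v → match
vi → match
vii → match
viii → match
Total matched: 8

8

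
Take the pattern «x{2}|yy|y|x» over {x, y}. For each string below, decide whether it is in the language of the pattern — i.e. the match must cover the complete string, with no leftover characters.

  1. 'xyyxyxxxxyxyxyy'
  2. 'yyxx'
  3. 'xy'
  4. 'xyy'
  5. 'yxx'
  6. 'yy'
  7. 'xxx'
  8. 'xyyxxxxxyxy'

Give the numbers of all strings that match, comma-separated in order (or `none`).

6

1 → no match
2. 'yyxx' → no match
3. 'xy' → no match
4. 'xyy' → no match
5. 'yxx' → no match
6. 'yy' → match
7. 'xxx' → no match
8. 'xyyxxxxxyxy' → no match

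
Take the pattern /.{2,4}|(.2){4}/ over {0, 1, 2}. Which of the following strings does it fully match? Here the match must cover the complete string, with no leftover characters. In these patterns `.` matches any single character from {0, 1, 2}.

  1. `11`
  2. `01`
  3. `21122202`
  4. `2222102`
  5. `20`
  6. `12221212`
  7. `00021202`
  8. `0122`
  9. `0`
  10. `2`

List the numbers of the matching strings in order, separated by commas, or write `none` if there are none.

1, 2, 5, 6, 8

1 → match
2 → match
3 → no match
4 → no match
5 → match
6 → match
7 → no match
8 → match
9 → no match
10 → no match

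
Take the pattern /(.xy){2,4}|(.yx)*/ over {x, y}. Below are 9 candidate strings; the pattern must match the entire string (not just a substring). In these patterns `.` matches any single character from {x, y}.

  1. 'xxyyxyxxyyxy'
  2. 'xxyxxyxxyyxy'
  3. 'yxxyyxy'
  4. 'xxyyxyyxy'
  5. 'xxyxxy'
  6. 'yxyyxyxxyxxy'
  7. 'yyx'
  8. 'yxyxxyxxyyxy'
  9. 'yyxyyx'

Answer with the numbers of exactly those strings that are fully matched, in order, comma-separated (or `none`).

1 → match
2 → match
3 → no match
4 → match
5 → match
6 → match
7 → match
8 → match
9 → match

1, 2, 4, 5, 6, 7, 8, 9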